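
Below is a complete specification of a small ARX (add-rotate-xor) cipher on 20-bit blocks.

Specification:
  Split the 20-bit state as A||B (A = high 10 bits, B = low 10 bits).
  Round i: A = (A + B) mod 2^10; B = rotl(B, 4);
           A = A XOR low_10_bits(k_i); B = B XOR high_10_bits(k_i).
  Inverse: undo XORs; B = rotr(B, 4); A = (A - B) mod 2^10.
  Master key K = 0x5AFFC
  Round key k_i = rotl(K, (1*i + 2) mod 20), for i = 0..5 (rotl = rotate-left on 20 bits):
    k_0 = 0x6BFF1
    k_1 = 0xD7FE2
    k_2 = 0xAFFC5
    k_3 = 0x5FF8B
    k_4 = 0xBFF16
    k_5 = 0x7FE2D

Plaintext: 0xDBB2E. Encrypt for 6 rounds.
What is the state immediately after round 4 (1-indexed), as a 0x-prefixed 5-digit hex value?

0x6205D

s_0 = plaintext = 0xDBB2E
s_1 = Round(s_0, k_0) = 0x5B743
s_2 = Round(s_1, k_1) = 0xD4B62
s_3 = Round(s_2, k_2) = 0x5C492
s_4 = Round(s_3, k_3) = 0x6205D
s_5 = Round(s_4, k_4) = 0xBCF2E
s_6 = Round(s_5, k_5) = 0x03313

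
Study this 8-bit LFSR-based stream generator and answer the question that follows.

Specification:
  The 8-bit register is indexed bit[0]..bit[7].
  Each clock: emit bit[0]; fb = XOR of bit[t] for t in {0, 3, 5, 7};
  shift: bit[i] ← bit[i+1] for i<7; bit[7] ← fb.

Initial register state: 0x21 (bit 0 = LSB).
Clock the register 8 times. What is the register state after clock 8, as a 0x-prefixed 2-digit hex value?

0x3C

reg_0 = 0x21
clock 1: out=1, reg = 0x10
clock 2: out=0, reg = 0x08
clock 3: out=0, reg = 0x84
clock 4: out=0, reg = 0xC2
clock 5: out=0, reg = 0xE1
clock 6: out=1, reg = 0xF0
clock 7: out=0, reg = 0x78
clock 8: out=0, reg = 0x3C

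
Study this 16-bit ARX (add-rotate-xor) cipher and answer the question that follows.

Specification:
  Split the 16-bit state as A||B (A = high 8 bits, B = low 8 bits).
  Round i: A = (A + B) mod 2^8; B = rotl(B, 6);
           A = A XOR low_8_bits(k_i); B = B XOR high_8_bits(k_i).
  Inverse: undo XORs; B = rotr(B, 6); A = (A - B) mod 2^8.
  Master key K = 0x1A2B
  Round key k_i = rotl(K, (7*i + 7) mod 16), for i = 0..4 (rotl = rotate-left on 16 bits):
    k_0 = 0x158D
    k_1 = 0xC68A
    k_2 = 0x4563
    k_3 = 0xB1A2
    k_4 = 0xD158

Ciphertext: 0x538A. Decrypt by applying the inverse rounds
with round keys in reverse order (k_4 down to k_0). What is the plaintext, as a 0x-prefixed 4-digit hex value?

s_0 = ciphertext = 0x538A
s_1 = InvRound(s_0, k_4) = 0x9E6D
s_2 = InvRound(s_1, k_3) = 0xC973
s_3 = InvRound(s_2, k_2) = 0xD2D8
s_4 = InvRound(s_3, k_1) = 0xE078
s_5 = InvRound(s_4, k_0) = 0xB8B5

0xB8B5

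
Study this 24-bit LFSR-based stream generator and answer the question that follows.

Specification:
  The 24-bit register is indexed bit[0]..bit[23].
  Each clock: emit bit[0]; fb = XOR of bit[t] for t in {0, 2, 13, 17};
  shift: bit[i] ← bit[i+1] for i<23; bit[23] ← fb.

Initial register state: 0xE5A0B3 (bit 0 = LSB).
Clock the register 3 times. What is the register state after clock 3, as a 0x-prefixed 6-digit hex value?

reg_0 = 0xE5A0B3
clock 1: out=1, reg = 0x72D059
clock 2: out=1, reg = 0x39682C
clock 3: out=0, reg = 0x1CB416

0x1CB416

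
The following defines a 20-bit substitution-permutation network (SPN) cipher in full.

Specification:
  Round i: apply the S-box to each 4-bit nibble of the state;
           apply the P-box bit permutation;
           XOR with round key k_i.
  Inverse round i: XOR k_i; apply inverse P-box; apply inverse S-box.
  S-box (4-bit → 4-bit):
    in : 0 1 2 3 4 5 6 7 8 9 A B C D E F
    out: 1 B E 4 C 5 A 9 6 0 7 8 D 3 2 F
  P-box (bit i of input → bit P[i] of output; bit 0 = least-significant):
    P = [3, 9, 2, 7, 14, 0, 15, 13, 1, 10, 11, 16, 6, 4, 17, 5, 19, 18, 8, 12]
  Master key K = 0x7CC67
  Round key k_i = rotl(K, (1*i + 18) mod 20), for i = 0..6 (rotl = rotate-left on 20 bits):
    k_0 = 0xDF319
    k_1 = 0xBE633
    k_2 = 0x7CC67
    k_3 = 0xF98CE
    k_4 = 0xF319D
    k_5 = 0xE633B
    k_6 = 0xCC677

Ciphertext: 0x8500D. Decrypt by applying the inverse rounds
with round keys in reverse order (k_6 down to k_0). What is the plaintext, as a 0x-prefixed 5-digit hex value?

s_0 = ciphertext = 0x8500D
s_1 = InvRound(s_0, k_6) = 0x61D3D
s_2 = InvRound(s_1, k_5) = 0x79A78
s_3 = InvRound(s_2, k_4) = 0x57322
s_4 = InvRound(s_3, k_3) = 0x5C3CF
s_5 = InvRound(s_4, k_2) = 0x34891
s_6 = InvRound(s_5, k_1) = 0x0BA46
s_7 = InvRound(s_6, k_0) = 0xADCD5

0xADCD5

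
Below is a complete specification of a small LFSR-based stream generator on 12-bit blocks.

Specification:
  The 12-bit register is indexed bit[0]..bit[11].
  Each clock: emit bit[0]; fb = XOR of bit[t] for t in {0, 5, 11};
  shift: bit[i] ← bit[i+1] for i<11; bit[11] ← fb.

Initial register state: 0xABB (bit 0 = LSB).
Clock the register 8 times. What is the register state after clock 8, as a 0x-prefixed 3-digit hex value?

0x25A

reg_0 = 0xABB
clock 1: out=1, reg = 0xD5D
clock 2: out=1, reg = 0x6AE
clock 3: out=0, reg = 0xB57
clock 4: out=1, reg = 0x5AB
clock 5: out=1, reg = 0x2D5
clock 6: out=1, reg = 0x96A
clock 7: out=0, reg = 0x4B5
clock 8: out=1, reg = 0x25A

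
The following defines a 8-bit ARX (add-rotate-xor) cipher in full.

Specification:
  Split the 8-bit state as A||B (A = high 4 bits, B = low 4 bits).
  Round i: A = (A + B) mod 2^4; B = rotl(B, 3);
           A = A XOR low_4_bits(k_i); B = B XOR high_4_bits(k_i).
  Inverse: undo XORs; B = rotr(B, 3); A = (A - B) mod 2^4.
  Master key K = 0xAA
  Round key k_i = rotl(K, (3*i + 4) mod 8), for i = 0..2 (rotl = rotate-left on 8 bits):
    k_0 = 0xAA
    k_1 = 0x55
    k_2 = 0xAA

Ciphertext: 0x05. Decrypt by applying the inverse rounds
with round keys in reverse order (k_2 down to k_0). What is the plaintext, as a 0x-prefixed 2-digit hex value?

0x4F

s_0 = ciphertext = 0x05
s_1 = InvRound(s_0, k_2) = 0xBF
s_2 = InvRound(s_1, k_1) = 0x95
s_3 = InvRound(s_2, k_0) = 0x4F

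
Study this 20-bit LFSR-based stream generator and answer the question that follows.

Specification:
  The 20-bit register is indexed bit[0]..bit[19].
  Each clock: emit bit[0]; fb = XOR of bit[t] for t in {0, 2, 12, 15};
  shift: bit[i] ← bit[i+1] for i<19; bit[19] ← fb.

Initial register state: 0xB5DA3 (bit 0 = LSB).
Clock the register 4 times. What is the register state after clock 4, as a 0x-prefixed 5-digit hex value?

0x8B5DA

reg_0 = 0xB5DA3
clock 1: out=1, reg = 0x5AED1
clock 2: out=1, reg = 0x2D768
clock 3: out=0, reg = 0x16BB4
clock 4: out=0, reg = 0x8B5DA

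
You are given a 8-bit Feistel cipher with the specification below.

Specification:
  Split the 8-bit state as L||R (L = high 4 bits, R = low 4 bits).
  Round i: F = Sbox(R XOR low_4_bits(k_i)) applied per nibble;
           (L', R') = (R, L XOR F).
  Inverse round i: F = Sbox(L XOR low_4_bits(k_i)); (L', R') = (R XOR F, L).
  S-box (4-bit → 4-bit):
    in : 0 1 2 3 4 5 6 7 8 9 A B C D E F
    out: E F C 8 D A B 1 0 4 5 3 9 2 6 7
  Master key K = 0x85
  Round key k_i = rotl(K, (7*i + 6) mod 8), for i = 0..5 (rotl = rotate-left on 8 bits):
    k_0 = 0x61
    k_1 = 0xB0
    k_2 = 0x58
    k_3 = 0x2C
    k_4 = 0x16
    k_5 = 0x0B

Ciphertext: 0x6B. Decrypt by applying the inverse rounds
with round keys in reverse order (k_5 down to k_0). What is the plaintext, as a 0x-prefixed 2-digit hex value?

s_0 = ciphertext = 0x6B
s_1 = InvRound(s_0, k_5) = 0x96
s_2 = InvRound(s_1, k_4) = 0x19
s_3 = InvRound(s_2, k_3) = 0xB1
s_4 = InvRound(s_3, k_2) = 0x9B
s_5 = InvRound(s_4, k_1) = 0xF9
s_6 = InvRound(s_5, k_0) = 0xFF

0xFF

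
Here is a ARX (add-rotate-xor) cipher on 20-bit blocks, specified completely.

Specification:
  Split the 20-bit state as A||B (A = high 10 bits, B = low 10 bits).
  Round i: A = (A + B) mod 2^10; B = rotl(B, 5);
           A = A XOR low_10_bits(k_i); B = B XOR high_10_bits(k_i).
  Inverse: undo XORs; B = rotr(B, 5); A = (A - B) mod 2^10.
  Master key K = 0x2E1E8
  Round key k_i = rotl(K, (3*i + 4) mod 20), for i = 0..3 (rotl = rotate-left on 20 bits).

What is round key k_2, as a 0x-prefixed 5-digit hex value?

0x7A0B8

K = 0x2E1E8
k_0 = rotl(K, (3*0+4) mod 20) = rotl(K, 4) = 0xE1E82
k_1 = rotl(K, (3*1+4) mod 20) = rotl(K, 7) = 0x0F417
k_2 = rotl(K, (3*2+4) mod 20) = rotl(K, 10) = 0x7A0B8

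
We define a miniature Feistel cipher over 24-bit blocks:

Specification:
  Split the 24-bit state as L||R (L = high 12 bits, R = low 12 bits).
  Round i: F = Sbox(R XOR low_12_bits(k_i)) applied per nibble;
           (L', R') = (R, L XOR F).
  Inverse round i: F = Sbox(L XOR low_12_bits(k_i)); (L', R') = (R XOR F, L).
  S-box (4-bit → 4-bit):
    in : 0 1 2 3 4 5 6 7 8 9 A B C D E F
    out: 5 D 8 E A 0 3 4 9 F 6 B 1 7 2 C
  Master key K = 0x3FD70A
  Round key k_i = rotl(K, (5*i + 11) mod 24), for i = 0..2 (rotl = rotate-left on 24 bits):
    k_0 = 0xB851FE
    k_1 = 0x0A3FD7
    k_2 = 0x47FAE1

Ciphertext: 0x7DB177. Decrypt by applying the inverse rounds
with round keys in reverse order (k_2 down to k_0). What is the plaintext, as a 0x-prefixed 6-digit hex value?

s_0 = ciphertext = 0x7DB177
s_1 = InvRound(s_0, k_2) = 0x6917DB
s_2 = InvRound(s_1, k_1) = 0x878691
s_3 = InvRound(s_2, k_0) = 0x902878

0x902878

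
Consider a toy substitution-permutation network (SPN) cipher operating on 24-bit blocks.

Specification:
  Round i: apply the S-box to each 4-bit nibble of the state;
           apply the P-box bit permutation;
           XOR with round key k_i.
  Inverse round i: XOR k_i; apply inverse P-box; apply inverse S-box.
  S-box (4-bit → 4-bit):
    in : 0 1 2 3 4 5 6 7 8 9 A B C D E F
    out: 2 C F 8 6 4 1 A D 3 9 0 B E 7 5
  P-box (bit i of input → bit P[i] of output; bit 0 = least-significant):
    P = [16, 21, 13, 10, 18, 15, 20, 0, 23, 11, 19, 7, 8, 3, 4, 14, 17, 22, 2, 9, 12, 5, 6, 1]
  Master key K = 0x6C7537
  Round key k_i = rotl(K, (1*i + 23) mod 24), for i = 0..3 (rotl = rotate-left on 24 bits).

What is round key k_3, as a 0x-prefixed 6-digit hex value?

K = 0x6C7537
k_0 = rotl(K, (1*0+23) mod 24) = rotl(K, 23) = 0xB63A9B
k_1 = rotl(K, (1*1+23) mod 24) = rotl(K, 0) = 0x6C7537
k_2 = rotl(K, (1*2+23) mod 24) = rotl(K, 1) = 0xD8EA6E
k_3 = rotl(K, (1*3+23) mod 24) = rotl(K, 2) = 0xB1D4DD

0xB1D4DD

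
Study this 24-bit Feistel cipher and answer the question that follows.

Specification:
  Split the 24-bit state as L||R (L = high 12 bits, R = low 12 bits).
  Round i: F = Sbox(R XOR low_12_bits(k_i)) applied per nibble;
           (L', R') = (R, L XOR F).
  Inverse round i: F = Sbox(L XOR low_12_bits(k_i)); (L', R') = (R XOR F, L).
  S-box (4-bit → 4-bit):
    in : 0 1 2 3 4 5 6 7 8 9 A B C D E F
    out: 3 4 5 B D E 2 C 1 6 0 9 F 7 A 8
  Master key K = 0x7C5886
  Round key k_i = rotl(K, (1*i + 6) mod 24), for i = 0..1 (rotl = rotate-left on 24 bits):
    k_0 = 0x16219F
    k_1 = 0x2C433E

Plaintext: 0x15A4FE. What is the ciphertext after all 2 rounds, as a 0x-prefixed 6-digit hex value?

0xF7EB2D

s_0 = plaintext = 0x15A4FE
s_1 = Round(s_0, k_0) = 0x4FEF7E
s_2 = Round(s_1, k_1) = 0xF7EB2D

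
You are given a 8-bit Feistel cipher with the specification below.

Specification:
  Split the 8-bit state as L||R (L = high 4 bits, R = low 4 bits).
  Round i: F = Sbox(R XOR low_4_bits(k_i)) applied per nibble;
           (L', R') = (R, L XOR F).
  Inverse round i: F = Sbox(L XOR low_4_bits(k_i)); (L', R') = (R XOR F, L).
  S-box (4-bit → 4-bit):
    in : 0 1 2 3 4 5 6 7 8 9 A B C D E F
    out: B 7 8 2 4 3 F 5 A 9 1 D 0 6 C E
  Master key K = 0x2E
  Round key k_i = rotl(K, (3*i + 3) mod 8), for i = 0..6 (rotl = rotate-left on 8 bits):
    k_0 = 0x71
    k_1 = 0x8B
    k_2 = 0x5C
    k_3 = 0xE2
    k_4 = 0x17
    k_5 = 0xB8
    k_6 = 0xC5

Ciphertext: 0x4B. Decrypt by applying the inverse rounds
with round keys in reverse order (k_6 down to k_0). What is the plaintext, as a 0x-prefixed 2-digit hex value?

0x0E

s_0 = ciphertext = 0x4B
s_1 = InvRound(s_0, k_6) = 0xC4
s_2 = InvRound(s_1, k_5) = 0x0C
s_3 = InvRound(s_2, k_4) = 0x90
s_4 = InvRound(s_3, k_3) = 0xD9
s_5 = InvRound(s_4, k_2) = 0xED
s_6 = InvRound(s_5, k_1) = 0xEE
s_7 = InvRound(s_6, k_0) = 0x0E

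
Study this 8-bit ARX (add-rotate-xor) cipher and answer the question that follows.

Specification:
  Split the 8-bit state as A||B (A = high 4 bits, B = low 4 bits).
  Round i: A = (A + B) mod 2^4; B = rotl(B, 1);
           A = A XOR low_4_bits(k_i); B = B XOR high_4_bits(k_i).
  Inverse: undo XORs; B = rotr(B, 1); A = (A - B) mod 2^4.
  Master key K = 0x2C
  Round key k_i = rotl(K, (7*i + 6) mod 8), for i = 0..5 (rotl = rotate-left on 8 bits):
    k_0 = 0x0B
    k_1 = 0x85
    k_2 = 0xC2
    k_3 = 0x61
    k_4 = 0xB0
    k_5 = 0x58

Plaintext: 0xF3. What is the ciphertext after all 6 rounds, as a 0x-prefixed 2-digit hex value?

0xD9

s_0 = plaintext = 0xF3
s_1 = Round(s_0, k_0) = 0x96
s_2 = Round(s_1, k_1) = 0xA4
s_3 = Round(s_2, k_2) = 0xC4
s_4 = Round(s_3, k_3) = 0x1E
s_5 = Round(s_4, k_4) = 0xF6
s_6 = Round(s_5, k_5) = 0xD9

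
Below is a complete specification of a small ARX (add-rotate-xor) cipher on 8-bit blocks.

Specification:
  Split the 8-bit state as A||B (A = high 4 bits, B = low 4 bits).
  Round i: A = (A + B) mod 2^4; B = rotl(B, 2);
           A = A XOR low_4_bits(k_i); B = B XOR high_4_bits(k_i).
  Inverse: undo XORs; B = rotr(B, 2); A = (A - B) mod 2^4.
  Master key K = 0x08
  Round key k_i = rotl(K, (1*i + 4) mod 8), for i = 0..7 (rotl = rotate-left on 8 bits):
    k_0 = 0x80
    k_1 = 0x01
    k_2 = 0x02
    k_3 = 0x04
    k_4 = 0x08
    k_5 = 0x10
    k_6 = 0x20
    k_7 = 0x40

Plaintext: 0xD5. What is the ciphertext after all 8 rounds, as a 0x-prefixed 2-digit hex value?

0xDA

s_0 = plaintext = 0xD5
s_1 = Round(s_0, k_0) = 0x2D
s_2 = Round(s_1, k_1) = 0xE7
s_3 = Round(s_2, k_2) = 0x7D
s_4 = Round(s_3, k_3) = 0x07
s_5 = Round(s_4, k_4) = 0xFD
s_6 = Round(s_5, k_5) = 0xC6
s_7 = Round(s_6, k_6) = 0x2B
s_8 = Round(s_7, k_7) = 0xDA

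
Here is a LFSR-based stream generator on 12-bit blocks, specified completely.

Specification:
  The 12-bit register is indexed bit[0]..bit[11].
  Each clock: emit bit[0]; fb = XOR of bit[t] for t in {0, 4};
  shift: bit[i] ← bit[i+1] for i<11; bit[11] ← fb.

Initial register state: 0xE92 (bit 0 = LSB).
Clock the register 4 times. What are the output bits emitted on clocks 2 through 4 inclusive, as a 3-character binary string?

reg_0 = 0xE92
clock 1: out=0, reg = 0xF49
clock 2: out=1, reg = 0xFA4
clock 3: out=0, reg = 0x7D2
clock 4: out=0, reg = 0xBE9

100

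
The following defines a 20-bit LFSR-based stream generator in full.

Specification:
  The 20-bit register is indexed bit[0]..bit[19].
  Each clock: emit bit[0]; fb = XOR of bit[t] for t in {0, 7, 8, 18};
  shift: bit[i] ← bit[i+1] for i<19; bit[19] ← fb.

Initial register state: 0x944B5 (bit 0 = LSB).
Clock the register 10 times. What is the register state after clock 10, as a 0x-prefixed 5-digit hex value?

reg_0 = 0x944B5
clock 1: out=1, reg = 0x4A25A
clock 2: out=0, reg = 0xA512D
clock 3: out=1, reg = 0x52896
clock 4: out=0, reg = 0x2944B
clock 5: out=1, reg = 0x94A25
clock 6: out=1, reg = 0xCA512
clock 7: out=0, reg = 0x65289
clock 8: out=1, reg = 0xB2944
clock 9: out=0, reg = 0xD94A2
clock 10: out=0, reg = 0x6CA51

0x6CA51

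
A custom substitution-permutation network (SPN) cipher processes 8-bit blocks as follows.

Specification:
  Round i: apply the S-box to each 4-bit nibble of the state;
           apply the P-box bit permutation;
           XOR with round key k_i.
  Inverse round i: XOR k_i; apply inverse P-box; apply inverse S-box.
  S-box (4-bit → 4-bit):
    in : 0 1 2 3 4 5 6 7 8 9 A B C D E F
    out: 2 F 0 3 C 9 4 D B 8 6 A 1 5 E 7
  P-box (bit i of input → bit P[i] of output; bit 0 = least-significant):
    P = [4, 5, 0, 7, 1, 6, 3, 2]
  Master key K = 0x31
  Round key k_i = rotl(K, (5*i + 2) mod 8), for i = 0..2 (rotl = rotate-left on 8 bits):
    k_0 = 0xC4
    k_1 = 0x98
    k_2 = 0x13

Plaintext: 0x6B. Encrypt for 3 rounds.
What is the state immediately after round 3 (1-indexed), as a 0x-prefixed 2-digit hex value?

s_0 = plaintext = 0x6B
s_1 = Round(s_0, k_0) = 0x6C
s_2 = Round(s_1, k_1) = 0x80
s_3 = Round(s_2, k_2) = 0x75

0x75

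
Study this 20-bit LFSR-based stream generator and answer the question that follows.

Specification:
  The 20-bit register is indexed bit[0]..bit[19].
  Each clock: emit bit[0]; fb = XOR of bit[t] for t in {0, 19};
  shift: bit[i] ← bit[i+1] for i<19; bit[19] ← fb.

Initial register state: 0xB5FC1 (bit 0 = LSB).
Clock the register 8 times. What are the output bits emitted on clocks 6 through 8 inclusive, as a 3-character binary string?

reg_0 = 0xB5FC1
clock 1: out=1, reg = 0x5AFE0
clock 2: out=0, reg = 0x2D7F0
clock 3: out=0, reg = 0x16BF8
clock 4: out=0, reg = 0x0B5FC
clock 5: out=0, reg = 0x05AFE
clock 6: out=0, reg = 0x02D7F
clock 7: out=1, reg = 0x816BF
clock 8: out=1, reg = 0x40B5F

011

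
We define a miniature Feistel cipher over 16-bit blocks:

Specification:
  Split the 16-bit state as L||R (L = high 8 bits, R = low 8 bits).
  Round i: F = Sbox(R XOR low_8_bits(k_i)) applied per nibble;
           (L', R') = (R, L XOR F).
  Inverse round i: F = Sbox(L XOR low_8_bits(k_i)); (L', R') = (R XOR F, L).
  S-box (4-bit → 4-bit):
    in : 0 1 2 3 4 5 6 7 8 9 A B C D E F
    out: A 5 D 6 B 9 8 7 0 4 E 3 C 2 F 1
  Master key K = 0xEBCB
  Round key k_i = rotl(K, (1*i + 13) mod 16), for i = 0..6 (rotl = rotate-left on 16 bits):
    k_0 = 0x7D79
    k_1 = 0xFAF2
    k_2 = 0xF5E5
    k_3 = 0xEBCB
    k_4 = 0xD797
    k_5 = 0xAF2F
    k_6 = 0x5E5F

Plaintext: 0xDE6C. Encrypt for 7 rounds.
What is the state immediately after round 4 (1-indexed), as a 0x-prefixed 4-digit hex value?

s_0 = plaintext = 0xDE6C
s_1 = Round(s_0, k_0) = 0x6C87
s_2 = Round(s_1, k_1) = 0x8715
s_3 = Round(s_2, k_2) = 0x159D
s_4 = Round(s_3, k_3) = 0x9D8D
s_5 = Round(s_4, k_4) = 0x8DC3
s_6 = Round(s_5, k_5) = 0xC371
s_7 = Round(s_6, k_6) = 0x711C

0x9D8D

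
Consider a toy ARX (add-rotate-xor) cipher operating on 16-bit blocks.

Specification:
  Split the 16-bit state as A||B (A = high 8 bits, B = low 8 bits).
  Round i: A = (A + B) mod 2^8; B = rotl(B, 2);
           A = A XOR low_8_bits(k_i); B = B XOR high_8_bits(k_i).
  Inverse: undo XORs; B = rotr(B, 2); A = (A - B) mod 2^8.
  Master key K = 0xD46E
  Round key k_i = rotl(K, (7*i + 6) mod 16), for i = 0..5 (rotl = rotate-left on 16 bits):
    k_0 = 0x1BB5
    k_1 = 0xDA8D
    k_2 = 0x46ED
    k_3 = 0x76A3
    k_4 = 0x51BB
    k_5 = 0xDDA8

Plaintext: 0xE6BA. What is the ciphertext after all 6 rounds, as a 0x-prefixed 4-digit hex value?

0x7C73

s_0 = plaintext = 0xE6BA
s_1 = Round(s_0, k_0) = 0x15F1
s_2 = Round(s_1, k_1) = 0x8B1D
s_3 = Round(s_2, k_2) = 0x4532
s_4 = Round(s_3, k_3) = 0xD4BE
s_5 = Round(s_4, k_4) = 0x29AB
s_6 = Round(s_5, k_5) = 0x7C73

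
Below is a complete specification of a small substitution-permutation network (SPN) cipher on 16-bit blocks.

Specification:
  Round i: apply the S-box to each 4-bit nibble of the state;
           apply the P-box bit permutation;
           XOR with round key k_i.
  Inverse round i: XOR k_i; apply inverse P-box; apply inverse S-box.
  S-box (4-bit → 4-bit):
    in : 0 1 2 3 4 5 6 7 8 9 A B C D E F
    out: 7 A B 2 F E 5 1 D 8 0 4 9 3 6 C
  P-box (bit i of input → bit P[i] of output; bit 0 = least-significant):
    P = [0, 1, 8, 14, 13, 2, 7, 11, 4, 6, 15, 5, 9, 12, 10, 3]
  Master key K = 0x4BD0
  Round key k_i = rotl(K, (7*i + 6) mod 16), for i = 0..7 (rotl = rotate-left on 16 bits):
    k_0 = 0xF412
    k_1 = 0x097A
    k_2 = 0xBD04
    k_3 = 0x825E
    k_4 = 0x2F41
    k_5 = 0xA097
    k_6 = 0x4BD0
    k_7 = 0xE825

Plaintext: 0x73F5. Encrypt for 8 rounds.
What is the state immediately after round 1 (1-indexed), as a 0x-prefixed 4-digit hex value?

0xBFD0

s_0 = plaintext = 0x73F5
s_1 = Round(s_0, k_0) = 0xBFD0
s_2 = Round(s_1, k_1) = 0xAC5D
s_3 = Round(s_2, k_2) = 0xB5B3
s_4 = Round(s_3, k_3) = 0x06BC
s_5 = Round(s_4, k_4) = 0xF9D0
s_6 = Round(s_5, k_5) = 0x85B8
s_7 = Round(s_6, k_6) = 0x8C39
s_8 = Round(s_7, k_7) = 0xAE19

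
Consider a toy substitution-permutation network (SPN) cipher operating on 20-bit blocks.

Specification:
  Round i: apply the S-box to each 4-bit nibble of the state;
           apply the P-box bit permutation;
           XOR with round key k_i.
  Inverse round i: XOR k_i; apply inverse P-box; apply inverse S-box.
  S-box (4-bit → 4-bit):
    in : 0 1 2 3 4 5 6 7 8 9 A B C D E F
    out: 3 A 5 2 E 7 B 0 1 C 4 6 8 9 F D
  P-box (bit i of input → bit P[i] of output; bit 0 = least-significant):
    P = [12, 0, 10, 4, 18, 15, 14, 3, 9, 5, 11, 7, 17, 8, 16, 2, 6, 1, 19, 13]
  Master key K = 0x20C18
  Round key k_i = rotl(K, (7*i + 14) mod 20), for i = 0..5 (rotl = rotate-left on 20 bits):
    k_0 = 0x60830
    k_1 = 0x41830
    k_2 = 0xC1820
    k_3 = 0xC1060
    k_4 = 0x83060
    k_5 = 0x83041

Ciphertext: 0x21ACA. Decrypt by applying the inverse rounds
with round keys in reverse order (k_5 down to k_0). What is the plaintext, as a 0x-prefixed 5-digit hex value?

s_0 = ciphertext = 0x21ACA
s_1 = InvRound(s_0, k_5) = 0x48FC3
s_2 = InvRound(s_1, k_4) = 0x43E05
s_3 = InvRound(s_2, k_3) = 0xFC57B
s_4 = InvRound(s_3, k_2) = 0x05A4E
s_5 = InvRound(s_4, k_1) = 0x0C0FC
s_6 = InvRound(s_5, k_0) = 0x8D9E7

0x8D9E7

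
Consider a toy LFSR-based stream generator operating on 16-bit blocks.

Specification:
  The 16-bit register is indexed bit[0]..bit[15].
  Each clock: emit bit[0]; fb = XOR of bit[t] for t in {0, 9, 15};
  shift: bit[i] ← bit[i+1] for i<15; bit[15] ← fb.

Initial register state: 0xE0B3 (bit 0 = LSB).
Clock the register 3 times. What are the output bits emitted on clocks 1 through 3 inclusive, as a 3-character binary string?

reg_0 = 0xE0B3
clock 1: out=1, reg = 0x7059
clock 2: out=1, reg = 0xB82C
clock 3: out=0, reg = 0xDC16

110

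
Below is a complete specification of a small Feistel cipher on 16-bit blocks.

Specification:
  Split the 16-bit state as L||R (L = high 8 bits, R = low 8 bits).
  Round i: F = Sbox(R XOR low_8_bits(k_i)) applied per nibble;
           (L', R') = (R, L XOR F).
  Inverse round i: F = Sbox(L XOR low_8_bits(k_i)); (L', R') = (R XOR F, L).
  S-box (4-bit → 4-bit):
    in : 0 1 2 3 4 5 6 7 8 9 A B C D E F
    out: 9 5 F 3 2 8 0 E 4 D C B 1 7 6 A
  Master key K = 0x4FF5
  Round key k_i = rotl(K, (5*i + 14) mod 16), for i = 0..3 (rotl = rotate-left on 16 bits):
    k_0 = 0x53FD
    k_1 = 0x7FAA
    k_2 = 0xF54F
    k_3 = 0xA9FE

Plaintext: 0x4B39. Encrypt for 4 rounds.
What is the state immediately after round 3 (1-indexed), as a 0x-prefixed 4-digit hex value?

0x9A21

s_0 = plaintext = 0x4B39
s_1 = Round(s_0, k_0) = 0x3959
s_2 = Round(s_1, k_1) = 0x599A
s_3 = Round(s_2, k_2) = 0x9A21
s_4 = Round(s_3, k_3) = 0x21E0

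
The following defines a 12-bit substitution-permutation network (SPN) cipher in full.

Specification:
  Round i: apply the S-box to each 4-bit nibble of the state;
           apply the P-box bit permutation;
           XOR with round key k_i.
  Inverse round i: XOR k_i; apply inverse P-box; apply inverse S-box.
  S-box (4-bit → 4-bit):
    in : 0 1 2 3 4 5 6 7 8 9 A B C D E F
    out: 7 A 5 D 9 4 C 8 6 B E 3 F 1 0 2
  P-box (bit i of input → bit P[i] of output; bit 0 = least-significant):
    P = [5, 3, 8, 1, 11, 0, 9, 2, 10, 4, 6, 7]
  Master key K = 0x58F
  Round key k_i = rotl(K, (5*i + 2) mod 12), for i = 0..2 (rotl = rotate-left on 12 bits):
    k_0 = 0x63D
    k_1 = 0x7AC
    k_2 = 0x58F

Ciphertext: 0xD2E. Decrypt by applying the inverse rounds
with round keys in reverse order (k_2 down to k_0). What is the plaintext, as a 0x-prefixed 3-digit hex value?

s_0 = ciphertext = 0xD2E
s_1 = InvRound(s_0, k_2) = 0x7BD
s_2 = InvRound(s_1, k_1) = 0xFFE
s_3 = InvRound(s_2, k_0) = 0x6B6

0x6B6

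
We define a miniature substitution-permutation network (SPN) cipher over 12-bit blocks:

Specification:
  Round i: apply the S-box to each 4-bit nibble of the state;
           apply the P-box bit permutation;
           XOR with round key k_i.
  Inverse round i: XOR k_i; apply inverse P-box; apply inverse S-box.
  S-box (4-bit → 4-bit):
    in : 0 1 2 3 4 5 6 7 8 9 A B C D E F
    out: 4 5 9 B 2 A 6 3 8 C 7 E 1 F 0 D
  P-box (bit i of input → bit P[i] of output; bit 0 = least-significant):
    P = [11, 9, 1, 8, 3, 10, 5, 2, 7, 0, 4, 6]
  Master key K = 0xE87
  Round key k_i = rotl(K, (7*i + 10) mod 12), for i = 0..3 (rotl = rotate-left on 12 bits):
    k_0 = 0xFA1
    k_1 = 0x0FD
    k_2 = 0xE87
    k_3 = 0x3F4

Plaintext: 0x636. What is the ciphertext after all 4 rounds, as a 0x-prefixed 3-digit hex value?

s_0 = plaintext = 0x636
s_1 = Round(s_0, k_0) = 0x9BE
s_2 = Round(s_1, k_1) = 0x489
s_3 = Round(s_2, k_2) = 0xF80
s_4 = Round(s_3, k_3) = 0x322

0x322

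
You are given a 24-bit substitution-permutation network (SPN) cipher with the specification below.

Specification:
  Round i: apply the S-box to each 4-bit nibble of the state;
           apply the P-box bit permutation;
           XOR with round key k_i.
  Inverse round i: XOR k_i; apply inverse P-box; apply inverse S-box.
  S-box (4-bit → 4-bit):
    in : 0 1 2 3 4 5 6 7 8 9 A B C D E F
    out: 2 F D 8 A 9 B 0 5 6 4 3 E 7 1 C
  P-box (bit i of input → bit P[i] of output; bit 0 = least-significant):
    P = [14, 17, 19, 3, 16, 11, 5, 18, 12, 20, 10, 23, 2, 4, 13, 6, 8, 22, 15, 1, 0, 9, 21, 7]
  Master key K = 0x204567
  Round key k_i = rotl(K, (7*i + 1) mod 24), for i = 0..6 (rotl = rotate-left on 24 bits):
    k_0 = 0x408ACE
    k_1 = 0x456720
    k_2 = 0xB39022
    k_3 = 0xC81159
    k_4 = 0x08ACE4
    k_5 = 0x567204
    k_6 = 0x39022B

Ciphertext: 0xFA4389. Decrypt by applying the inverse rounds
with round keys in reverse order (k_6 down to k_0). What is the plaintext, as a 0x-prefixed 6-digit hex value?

s_0 = ciphertext = 0xFA4389
s_1 = InvRound(s_0, k_6) = 0x36738B
s_2 = InvRound(s_1, k_5) = 0x26E773
s_3 = InvRound(s_2, k_4) = 0x15B74D
s_4 = InvRound(s_3, k_3) = 0x09DC5A
s_5 = InvRound(s_4, k_2) = 0xA74C91
s_6 = InvRound(s_5, k_1) = 0x1B9390
s_7 = InvRound(s_6, k_0) = 0x766BBC

0x766BBC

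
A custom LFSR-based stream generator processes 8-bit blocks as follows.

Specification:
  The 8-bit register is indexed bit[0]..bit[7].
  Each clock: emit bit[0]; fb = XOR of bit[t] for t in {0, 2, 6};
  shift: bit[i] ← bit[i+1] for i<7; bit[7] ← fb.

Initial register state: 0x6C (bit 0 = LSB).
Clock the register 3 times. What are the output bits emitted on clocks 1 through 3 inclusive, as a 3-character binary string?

001

reg_0 = 0x6C
clock 1: out=0, reg = 0x36
clock 2: out=0, reg = 0x9B
clock 3: out=1, reg = 0xCD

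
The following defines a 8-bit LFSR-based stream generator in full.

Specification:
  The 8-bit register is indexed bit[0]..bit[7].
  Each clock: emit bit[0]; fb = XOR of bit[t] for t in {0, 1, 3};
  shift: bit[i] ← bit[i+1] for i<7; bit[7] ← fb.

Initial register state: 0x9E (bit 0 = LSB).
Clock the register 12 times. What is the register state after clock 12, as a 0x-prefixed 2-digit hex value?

reg_0 = 0x9E
clock 1: out=0, reg = 0x4F
clock 2: out=1, reg = 0xA7
clock 3: out=1, reg = 0x53
clock 4: out=1, reg = 0x29
clock 5: out=1, reg = 0x14
clock 6: out=0, reg = 0x0A
clock 7: out=0, reg = 0x05
clock 8: out=1, reg = 0x82
clock 9: out=0, reg = 0xC1
clock 10: out=1, reg = 0xE0
clock 11: out=0, reg = 0x70
clock 12: out=0, reg = 0x38

0x38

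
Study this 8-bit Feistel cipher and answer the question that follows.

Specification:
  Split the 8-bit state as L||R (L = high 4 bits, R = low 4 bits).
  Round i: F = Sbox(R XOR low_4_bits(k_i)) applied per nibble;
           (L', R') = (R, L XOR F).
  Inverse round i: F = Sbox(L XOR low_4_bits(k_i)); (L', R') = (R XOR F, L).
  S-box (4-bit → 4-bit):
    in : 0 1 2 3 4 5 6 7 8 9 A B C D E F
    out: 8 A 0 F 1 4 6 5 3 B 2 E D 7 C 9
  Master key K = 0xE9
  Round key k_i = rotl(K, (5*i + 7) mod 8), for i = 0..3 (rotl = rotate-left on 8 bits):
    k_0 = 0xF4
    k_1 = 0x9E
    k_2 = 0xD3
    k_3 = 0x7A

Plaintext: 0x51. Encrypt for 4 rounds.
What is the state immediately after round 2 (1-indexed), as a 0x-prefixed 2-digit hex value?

0x18

s_0 = plaintext = 0x51
s_1 = Round(s_0, k_0) = 0x11
s_2 = Round(s_1, k_1) = 0x18
s_3 = Round(s_2, k_2) = 0x8F
s_4 = Round(s_3, k_3) = 0xFC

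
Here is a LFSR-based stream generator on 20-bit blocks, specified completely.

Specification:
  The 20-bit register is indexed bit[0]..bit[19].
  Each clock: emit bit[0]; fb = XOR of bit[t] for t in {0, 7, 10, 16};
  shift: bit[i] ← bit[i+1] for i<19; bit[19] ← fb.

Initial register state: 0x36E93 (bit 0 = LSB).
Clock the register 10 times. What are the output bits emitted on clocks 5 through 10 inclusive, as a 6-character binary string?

100101

reg_0 = 0x36E93
clock 1: out=1, reg = 0x1B749
clock 2: out=1, reg = 0x8DBA4
clock 3: out=0, reg = 0xC6DD2
clock 4: out=0, reg = 0x636E9
clock 5: out=1, reg = 0xB1B74
clock 6: out=0, reg = 0xD8DBA
clock 7: out=0, reg = 0xEC6DD
clock 8: out=1, reg = 0xF636E
clock 9: out=0, reg = 0xFB1B7
clock 10: out=1, reg = 0xFD8DB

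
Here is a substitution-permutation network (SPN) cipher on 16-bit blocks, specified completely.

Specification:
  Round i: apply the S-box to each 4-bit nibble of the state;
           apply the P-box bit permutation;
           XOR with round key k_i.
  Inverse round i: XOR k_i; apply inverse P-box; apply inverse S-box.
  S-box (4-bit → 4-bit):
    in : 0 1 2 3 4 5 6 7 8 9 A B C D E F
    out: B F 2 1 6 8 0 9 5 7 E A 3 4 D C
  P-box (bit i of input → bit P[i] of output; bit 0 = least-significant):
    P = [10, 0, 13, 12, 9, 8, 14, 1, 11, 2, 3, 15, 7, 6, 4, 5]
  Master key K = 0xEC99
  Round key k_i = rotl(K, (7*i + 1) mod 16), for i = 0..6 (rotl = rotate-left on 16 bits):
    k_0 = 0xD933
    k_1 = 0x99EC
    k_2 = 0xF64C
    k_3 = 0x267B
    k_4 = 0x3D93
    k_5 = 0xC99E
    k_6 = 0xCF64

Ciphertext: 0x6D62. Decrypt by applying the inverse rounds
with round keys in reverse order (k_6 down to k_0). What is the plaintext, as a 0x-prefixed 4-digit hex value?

0x69CB

s_0 = ciphertext = 0x6D62
s_1 = InvRound(s_0, k_6) = 0x6B7D
s_2 = InvRound(s_1, k_5) = 0x0574
s_3 = InvRound(s_2, k_4) = 0x0C5A
s_4 = InvRound(s_3, k_3) = 0x5334
s_5 = InvRound(s_4, k_2) = 0xAF28
s_6 = InvRound(s_5, k_1) = 0xC23E
s_7 = InvRound(s_6, k_0) = 0x69CB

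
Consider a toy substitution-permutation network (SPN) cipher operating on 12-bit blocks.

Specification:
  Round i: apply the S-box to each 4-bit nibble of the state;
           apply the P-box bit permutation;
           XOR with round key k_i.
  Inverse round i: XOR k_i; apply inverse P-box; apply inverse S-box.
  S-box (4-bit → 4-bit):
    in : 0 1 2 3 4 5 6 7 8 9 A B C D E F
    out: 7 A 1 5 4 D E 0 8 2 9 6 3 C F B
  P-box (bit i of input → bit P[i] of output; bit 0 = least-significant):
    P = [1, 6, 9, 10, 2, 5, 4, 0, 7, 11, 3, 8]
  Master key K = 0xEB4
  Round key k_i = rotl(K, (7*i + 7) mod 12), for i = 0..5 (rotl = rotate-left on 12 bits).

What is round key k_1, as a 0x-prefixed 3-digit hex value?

0xAD3

K = 0xEB4
k_0 = rotl(K, (7*0+7) mod 12) = rotl(K, 7) = 0xA75
k_1 = rotl(K, (7*1+7) mod 12) = rotl(K, 2) = 0xAD3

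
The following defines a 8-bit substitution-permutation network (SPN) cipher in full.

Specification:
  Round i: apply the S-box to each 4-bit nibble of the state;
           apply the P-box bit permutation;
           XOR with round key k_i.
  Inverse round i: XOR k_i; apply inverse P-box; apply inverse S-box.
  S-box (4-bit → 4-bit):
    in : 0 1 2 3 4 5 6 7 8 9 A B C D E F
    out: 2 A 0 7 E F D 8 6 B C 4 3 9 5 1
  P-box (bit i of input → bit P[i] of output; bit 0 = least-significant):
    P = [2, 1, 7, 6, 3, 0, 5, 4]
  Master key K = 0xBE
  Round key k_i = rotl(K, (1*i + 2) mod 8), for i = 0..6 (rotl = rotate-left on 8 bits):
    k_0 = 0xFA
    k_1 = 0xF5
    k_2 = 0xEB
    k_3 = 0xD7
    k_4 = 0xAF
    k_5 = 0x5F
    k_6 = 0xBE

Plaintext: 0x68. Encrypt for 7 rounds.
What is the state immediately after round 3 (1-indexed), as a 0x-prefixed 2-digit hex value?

s_0 = plaintext = 0x68
s_1 = Round(s_0, k_0) = 0x40
s_2 = Round(s_1, k_1) = 0xC6
s_3 = Round(s_2, k_2) = 0x26
s_4 = Round(s_3, k_3) = 0x13
s_5 = Round(s_4, k_4) = 0x38
s_6 = Round(s_5, k_5) = 0xF4
s_7 = Round(s_6, k_6) = 0x74

0x26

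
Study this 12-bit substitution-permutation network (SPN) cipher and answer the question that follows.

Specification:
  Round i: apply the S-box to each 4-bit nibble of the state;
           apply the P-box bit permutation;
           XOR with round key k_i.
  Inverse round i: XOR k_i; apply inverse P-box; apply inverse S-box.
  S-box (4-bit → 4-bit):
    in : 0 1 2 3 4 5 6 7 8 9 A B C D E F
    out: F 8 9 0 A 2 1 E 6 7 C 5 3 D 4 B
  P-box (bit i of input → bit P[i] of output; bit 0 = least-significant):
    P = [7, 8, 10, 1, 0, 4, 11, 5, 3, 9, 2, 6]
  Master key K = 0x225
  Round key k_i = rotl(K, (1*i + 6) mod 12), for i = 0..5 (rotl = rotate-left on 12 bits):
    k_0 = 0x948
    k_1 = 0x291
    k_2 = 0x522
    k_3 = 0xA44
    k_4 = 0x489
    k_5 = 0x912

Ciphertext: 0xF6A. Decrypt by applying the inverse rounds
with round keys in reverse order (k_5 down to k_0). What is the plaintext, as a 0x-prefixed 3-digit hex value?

s_0 = ciphertext = 0xF6A
s_1 = InvRound(s_0, k_5) = 0xF4E
s_2 = InvRound(s_1, k_4) = 0x7BF
s_3 = InvRound(s_2, k_3) = 0x200
s_4 = InvRound(s_3, k_2) = 0x517
s_5 = InvRound(s_4, k_1) = 0x830
s_6 = InvRound(s_5, k_0) = 0x245

0x245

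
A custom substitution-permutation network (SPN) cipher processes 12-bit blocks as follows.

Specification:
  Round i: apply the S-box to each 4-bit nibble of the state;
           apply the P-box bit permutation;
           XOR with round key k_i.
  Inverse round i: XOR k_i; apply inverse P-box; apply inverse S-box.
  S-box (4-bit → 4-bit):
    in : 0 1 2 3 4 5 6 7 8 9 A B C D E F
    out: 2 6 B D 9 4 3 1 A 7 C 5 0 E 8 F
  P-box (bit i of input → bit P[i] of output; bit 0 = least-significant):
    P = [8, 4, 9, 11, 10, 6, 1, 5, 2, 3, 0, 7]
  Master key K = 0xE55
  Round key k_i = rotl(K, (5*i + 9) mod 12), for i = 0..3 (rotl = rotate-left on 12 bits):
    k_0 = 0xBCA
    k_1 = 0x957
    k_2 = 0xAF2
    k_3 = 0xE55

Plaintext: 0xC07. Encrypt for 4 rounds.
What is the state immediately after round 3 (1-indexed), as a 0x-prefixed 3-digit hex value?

s_0 = plaintext = 0xC07
s_1 = Round(s_0, k_0) = 0xA8A
s_2 = Round(s_1, k_1) = 0x3B6
s_3 = Round(s_2, k_2) = 0xF65
s_4 = Round(s_3, k_3) = 0x898

0xF65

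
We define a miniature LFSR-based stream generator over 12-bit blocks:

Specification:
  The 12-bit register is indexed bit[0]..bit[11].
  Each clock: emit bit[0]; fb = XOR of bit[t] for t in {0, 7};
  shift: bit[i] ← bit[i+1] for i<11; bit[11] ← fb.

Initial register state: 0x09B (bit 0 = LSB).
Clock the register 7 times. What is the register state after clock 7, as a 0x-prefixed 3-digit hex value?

0xB41

reg_0 = 0x09B
clock 1: out=1, reg = 0x04D
clock 2: out=1, reg = 0x826
clock 3: out=0, reg = 0x413
clock 4: out=1, reg = 0xA09
clock 5: out=1, reg = 0xD04
clock 6: out=0, reg = 0x682
clock 7: out=0, reg = 0xB41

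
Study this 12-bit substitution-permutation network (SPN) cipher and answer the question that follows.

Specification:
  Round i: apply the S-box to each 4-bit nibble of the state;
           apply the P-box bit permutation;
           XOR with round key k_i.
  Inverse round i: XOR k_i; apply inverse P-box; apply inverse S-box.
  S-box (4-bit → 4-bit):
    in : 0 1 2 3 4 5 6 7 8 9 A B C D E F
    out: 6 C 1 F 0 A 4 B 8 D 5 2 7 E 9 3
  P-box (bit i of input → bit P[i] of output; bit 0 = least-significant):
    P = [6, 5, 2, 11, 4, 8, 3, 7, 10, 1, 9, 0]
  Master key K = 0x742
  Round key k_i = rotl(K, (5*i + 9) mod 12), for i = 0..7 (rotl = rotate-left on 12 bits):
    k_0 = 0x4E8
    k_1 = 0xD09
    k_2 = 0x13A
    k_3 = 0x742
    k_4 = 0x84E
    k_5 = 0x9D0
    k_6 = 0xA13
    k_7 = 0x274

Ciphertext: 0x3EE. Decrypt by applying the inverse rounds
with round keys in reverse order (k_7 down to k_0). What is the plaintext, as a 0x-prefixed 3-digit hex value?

0x471

s_0 = ciphertext = 0x3EE
s_1 = InvRound(s_0, k_7) = 0xB34
s_2 = InvRound(s_1, k_6) = 0x5B0
s_3 = InvRound(s_2, k_5) = 0x247
s_4 = InvRound(s_3, k_4) = 0x168
s_5 = InvRound(s_4, k_3) = 0xC6B
s_6 = InvRound(s_5, k_2) = 0xEFE
s_7 = InvRound(s_6, k_1) = 0xD7C
s_8 = InvRound(s_7, k_0) = 0x471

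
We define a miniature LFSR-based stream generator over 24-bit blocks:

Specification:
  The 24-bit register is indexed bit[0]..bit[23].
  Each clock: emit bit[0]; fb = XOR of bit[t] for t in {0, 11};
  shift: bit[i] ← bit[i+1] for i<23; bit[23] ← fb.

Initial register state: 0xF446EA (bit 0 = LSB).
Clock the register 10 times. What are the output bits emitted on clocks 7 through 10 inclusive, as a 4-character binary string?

1101

reg_0 = 0xF446EA
clock 1: out=0, reg = 0x7A2375
clock 2: out=1, reg = 0xBD11BA
clock 3: out=0, reg = 0x5E88DD
clock 4: out=1, reg = 0x2F446E
clock 5: out=0, reg = 0x17A237
clock 6: out=1, reg = 0x8BD11B
clock 7: out=1, reg = 0xC5E88D
clock 8: out=1, reg = 0x62F446
clock 9: out=0, reg = 0x317A23
clock 10: out=1, reg = 0x18BD11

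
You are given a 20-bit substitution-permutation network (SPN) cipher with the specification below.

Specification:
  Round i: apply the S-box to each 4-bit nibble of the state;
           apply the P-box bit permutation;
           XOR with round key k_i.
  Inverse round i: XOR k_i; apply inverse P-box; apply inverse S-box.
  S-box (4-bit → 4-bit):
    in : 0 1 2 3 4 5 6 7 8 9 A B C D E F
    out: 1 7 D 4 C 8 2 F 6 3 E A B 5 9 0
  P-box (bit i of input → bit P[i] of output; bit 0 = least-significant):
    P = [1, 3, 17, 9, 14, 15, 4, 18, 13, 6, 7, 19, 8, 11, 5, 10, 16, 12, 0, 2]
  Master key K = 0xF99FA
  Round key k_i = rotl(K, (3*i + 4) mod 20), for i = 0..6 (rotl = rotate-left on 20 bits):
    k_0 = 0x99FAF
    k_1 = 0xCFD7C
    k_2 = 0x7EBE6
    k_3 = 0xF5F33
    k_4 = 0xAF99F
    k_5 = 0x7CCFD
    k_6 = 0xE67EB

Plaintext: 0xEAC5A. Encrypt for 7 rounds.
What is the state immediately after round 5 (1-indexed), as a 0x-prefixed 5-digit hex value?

0x4A0F3

s_0 = plaintext = 0xEAC5A
s_1 = Round(s_0, k_0) = 0x6B1C3
s_2 = Round(s_1, k_1) = 0xA01BC
s_3 = Round(s_2, k_2) = 0x35829
s_4 = Round(s_3, k_3) = 0xB1BE8
s_5 = Round(s_4, k_4) = 0x4A0F3
s_6 = Round(s_5, k_5) = 0x5E0D8
s_7 = Round(s_6, k_6) = 0xC02F7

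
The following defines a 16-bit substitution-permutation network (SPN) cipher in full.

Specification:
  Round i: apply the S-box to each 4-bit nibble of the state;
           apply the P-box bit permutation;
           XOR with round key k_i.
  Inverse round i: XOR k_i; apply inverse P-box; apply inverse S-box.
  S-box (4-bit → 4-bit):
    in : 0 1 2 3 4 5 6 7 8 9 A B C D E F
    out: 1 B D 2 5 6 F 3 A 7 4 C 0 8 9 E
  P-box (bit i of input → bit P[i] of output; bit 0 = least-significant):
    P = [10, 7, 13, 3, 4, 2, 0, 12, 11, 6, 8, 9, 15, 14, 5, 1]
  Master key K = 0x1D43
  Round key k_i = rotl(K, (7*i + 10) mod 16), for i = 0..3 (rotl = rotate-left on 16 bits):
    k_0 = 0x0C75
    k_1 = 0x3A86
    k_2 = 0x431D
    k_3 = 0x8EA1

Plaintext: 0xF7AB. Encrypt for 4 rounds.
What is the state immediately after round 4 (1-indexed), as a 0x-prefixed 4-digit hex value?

s_0 = plaintext = 0xF7AB
s_1 = Round(s_0, k_0) = 0x641E
s_2 = Round(s_1, k_1) = 0xE7B8
s_3 = Round(s_2, k_2) = 0xDBD6
s_4 = Round(s_3, k_3) = 0xB92B

0xB92B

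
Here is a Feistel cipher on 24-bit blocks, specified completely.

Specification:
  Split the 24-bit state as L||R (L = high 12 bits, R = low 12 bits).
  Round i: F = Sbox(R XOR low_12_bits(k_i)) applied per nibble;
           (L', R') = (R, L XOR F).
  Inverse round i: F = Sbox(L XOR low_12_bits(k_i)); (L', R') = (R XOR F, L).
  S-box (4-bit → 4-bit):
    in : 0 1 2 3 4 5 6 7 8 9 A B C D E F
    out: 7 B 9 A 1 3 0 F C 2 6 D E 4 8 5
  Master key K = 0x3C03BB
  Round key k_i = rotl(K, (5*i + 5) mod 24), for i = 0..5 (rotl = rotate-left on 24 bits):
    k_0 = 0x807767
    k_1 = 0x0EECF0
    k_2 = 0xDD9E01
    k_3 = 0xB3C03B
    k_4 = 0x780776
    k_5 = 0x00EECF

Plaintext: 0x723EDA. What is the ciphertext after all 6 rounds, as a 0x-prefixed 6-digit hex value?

0xF49901

s_0 = plaintext = 0x723EDA
s_1 = Round(s_0, k_0) = 0xEDA5F7
s_2 = Round(s_1, k_1) = 0x5F7CA5
s_3 = Round(s_2, k_2) = 0xCA5C96
s_4 = Round(s_3, k_3) = 0xC962C1
s_5 = Round(s_4, k_4) = 0x2C1F49
s_6 = Round(s_5, k_5) = 0xF49901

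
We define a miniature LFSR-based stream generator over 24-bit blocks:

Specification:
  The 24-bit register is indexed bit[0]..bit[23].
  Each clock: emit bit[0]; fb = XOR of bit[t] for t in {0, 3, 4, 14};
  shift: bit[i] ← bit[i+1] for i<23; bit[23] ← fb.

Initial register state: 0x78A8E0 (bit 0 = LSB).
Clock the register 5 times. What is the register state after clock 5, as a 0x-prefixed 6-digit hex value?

0x83C547

reg_0 = 0x78A8E0
clock 1: out=0, reg = 0x3C5470
clock 2: out=0, reg = 0x1E2A38
clock 3: out=0, reg = 0x0F151C
clock 4: out=0, reg = 0x078A8E
clock 5: out=0, reg = 0x83C547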